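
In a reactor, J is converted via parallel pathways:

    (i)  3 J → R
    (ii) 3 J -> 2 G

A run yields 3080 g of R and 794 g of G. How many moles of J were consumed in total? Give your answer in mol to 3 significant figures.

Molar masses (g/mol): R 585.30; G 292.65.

n(R) = 3080 / 585.30 = 5.262 mol
n(G) = 794 / 292.65 = 2.713 mol
n(J) via (i) = (3/1)×5.262 = 15.79 mol
n(J) via (ii) = (3/2)×2.713 = 4.070 mol
total n(J) = 15.79 + 4.070 = 19.86 mol

19.9 mol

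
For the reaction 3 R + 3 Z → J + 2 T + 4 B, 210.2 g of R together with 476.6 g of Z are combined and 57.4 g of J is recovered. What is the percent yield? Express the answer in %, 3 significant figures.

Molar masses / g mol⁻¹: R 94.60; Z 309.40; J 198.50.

n(R) = 210.2 / 94.60 = 2.222 mol
n(Z) = 476.6 / 309.40 = 1.540 mol
n/ν for R = 2.222/3 = 0.7407
n/ν for Z = 1.540/3 = 0.5133
Smallest n/ν is Z → limiting reagent.
theoretical n(J) = (1/3) × 1.540 = 0.5133 mol → 101.9 g
% yield = 57.4 / 101.9 × 100 = 56.33 %

56.3 %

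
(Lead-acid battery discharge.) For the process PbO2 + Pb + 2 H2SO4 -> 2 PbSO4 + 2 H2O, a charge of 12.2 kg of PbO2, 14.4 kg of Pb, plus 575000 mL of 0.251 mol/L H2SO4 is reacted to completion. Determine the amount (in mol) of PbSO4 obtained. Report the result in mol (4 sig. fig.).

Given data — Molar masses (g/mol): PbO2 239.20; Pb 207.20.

n(PbO2) = 12.20×1000 / 239.20 = 51.00 mol
n(Pb) = 14.40×1000 / 207.20 = 69.50 mol
n(H2SO4) = 0.251 × 575000/1000 = 144.3 mol
n/ν → PbO2: 51.00, Pb: 69.50, H2SO4: 72.15; PbO2 is limiting.
n(PbSO4) = (2/1) × 51.00 = 102.0 mol

102.0 mol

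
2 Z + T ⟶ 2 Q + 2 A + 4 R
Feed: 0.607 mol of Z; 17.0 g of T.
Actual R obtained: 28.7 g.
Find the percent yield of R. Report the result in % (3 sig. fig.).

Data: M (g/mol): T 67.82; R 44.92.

63.7 %

n(Z) = 0.6070 mol
n(T) = 17.00 / 67.82 = 0.2507 mol
n/ν for Z = 0.6070/2 = 0.3035
n/ν for T = 0.2507/1 = 0.2507
Smallest n/ν is T → limiting reagent.
theoretical n(R) = (4/1) × 0.2507 = 1.003 mol → 45.05 g
% yield = 28.7 / 45.05 × 100 = 63.71 %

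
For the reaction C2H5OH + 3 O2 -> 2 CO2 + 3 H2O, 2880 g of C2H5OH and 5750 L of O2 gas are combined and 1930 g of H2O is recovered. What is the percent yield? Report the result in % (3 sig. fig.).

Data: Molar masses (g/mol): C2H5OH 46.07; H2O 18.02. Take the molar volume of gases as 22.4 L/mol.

n(C2H5OH) = 2880 / 46.07 = 62.51 mol
n(O2) = 5750 / 22.4 = 256.7 mol
n/ν for C2H5OH = 62.51/1 = 62.51
n/ν for O2 = 256.7/3 = 85.57
Smallest n/ν is C2H5OH → limiting reagent.
theoretical n(H2O) = (3/1) × 62.51 = 187.5 mol → 3379 g
% yield = 1930 / 3379 × 100 = 57.12 %

57.1 %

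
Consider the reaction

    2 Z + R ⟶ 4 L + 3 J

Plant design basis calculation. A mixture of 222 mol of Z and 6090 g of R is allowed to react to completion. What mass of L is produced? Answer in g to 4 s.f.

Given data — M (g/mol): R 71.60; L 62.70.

21330 g

n(Z) = 222.0 mol
n(R) = 6090 / 71.60 = 85.06 mol
n/ν for Z = 222.0/2 = 111.0
n/ν for R = 85.06/1 = 85.06
Smallest n/ν is R → limiting reagent.
n(L) = (4/1) × 85.06 = 340.2 mol
mass = 340.2 × 62.70 = 21330 g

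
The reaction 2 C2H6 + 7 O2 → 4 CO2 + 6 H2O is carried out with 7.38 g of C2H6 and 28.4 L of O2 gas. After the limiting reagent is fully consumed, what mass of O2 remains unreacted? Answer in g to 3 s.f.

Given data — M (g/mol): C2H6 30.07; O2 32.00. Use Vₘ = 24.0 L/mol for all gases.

10.4 g

n(C2H6) = 7.380 / 30.07 = 0.2454 mol
n(O2) = 28.40 / 24.0 = 1.183 mol
n/ν → C2H6: 0.1227, O2: 0.1690; C2H6 is limiting.
O2 consumed = (7/2) × 0.2454 = 0.8589 mol
O2 remaining = 1.183 − 0.8589 = 0.3241 mol
mass = 0.3241 × 32.00 = 10.37 g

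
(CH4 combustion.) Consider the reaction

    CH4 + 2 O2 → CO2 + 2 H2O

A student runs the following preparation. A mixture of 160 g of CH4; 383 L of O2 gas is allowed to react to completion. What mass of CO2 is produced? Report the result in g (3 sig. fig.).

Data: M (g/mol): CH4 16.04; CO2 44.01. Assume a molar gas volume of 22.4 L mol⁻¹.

376 g

n(CH4) = 160.0 / 16.04 = 9.975 mol
n(O2) = 383.0 / 22.4 = 17.10 mol
n/ν for CH4 = 9.975/1 = 9.975
n/ν for O2 = 17.10/2 = 8.550
Smallest n/ν is O2 → limiting reagent.
n(CO2) = (1/2) × 17.10 = 8.550 mol
mass = 8.550 × 44.01 = 376.3 g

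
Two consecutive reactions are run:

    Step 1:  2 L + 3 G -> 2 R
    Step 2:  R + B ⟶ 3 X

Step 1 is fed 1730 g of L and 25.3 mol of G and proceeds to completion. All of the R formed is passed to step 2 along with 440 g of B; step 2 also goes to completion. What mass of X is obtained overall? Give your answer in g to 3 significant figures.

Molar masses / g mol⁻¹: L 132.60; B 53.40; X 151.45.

3740 g

Step 1:
n(L) = 1730 / 132.60 = 13.05 mol
n(G) = 25.30 mol
n/ν for L = 13.05/2 = 6.525
n/ν for G = 25.30/3 = 8.433
Smallest n/ν is L → limiting reagent.
n(R) produced = (2/2) × 13.05 = 13.05 mol
Step 2:
n(R) available = 13.05 mol
n(B) = 440.0 / 53.40 = 8.240 mol
n/ν for R = 13.05/1 = 13.05
n/ν for B = 8.240/1 = 8.240
Smallest n/ν is B → limiting reagent.
n(X) = (3/1) × 8.240 = 24.72 mol
mass = 24.72 × 151.45 = 3744 g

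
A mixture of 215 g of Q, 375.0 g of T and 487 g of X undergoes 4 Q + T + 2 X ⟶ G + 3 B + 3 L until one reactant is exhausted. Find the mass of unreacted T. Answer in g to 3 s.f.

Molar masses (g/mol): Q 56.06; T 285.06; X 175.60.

102 g

n(Q) = 215.0 / 56.06 = 3.835 mol
n(T) = 375.0 / 285.06 = 1.316 mol
n(X) = 487.0 / 175.60 = 2.773 mol
n/ν for Q = 3.835/4 = 0.9588
n/ν for T = 1.316/1 = 1.316
n/ν for X = 2.773/2 = 1.387
Smallest n/ν is Q → limiting reagent.
T consumed = (1/4) × 3.835 = 0.9588 mol
T remaining = 1.316 − 0.9588 = 0.3572 mol
mass = 0.3572 × 285.06 = 101.8 g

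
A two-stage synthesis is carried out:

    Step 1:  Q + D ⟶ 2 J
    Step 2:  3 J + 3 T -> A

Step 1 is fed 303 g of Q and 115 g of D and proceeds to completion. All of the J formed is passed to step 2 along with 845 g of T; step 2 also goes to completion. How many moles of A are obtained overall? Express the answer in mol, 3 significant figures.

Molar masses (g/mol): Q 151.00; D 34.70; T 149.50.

1.34 mol

Step 1:
n(Q) = 303.0 / 151.00 = 2.007 mol
n(D) = 115.0 / 34.70 = 3.314 mol
n/ν for Q = 2.007/1 = 2.007
n/ν for D = 3.314/1 = 3.314
Smallest n/ν is Q → limiting reagent.
n(J) produced = (2/1) × 2.007 = 4.014 mol
Step 2:
n(J) available = 4.014 mol
n(T) = 845.0 / 149.50 = 5.652 mol
n/ν for J = 4.014/3 = 1.338
n/ν for T = 5.652/3 = 1.884
Smallest n/ν is J → limiting reagent.
n(A) = (1/3) × 4.014 = 1.338 mol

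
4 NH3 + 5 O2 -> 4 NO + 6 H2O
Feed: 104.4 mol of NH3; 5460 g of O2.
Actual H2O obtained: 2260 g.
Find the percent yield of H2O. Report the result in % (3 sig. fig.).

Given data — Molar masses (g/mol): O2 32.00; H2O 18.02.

n(NH3) = 104.4 mol
n(O2) = 5460 / 32.00 = 170.6 mol
n/ν for NH3 = 104.4/4 = 26.10
n/ν for O2 = 170.6/5 = 34.12
Smallest n/ν is NH3 → limiting reagent.
theoretical n(H2O) = (6/4) × 104.4 = 156.6 mol → 2822 g
% yield = 2260 / 2822 × 100 = 80.09 %

80.1 %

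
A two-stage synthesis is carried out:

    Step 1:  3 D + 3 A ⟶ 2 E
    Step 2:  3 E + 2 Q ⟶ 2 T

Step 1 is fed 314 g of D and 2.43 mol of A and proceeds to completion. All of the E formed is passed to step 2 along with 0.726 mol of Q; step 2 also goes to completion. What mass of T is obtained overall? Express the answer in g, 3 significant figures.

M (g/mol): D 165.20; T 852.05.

619 g

Step 1:
n(D) = 314.0 / 165.20 = 1.901 mol
n(A) = 2.430 mol
n/ν for D = 1.901/3 = 0.6337
n/ν for A = 2.430/3 = 0.8100
Smallest n/ν is D → limiting reagent.
n(E) produced = (2/3) × 1.901 = 1.267 mol
Step 2:
n(E) available = 1.267 mol
n(Q) = 0.7260 mol
n/ν for E = 1.267/3 = 0.4223
n/ν for Q = 0.7260/2 = 0.3630
Smallest n/ν is Q → limiting reagent.
n(T) = (2/2) × 0.7260 = 0.7260 mol
mass = 0.7260 × 852.05 = 618.6 g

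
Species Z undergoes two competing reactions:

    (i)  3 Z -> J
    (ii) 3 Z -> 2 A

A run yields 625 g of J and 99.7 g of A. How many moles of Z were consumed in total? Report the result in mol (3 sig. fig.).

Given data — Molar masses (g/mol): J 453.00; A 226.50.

n(J) = 625 / 453.00 = 1.380 mol
n(A) = 99.7 / 226.50 = 0.4402 mol
n(Z) via (i) = (3/1)×1.380 = 4.140 mol
n(Z) via (ii) = (3/2)×0.4402 = 0.6603 mol
total n(Z) = 4.140 + 0.6603 = 4.800 mol

4.80 mol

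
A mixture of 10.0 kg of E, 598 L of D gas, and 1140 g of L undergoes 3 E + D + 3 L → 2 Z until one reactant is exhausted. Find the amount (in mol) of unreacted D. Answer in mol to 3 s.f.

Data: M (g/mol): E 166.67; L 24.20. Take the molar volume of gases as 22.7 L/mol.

n(E) = 10.00×1000 / 166.67 = 60.00 mol
n(D) = 598.0 / 22.7 = 26.34 mol
n(L) = 1140 / 24.20 = 47.11 mol
n/ν → E: 20.00, D: 26.34, L: 15.70; L is limiting.
D consumed = (1/3) × 47.11 = 15.70 mol
D remaining = 26.34 − 15.70 = 10.64 mol

10.6 mol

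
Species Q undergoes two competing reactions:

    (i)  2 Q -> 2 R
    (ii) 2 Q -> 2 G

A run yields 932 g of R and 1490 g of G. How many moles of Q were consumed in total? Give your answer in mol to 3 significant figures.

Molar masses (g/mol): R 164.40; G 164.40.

n(R) = 932 / 164.40 = 5.669 mol
n(G) = 1490 / 164.40 = 9.063 mol
n(Q) via (i) = (2/2)×5.669 = 5.669 mol
n(Q) via (ii) = (2/2)×9.063 = 9.063 mol
total n(Q) = 5.669 + 9.063 = 14.73 mol

14.7 mol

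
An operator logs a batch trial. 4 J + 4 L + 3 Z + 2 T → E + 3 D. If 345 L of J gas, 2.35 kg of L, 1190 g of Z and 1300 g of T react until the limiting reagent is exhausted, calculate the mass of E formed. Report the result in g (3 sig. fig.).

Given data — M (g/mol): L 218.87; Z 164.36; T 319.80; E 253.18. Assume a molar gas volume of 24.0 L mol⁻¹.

n(J) = 345.0 / 24.0 = 14.38 mol
n(L) = 2.350×1000 / 218.87 = 10.74 mol
n(Z) = 1190 / 164.36 = 7.240 mol
n(T) = 1300 / 319.80 = 4.065 mol
n/ν for J = 14.38/4 = 3.595
n/ν for L = 10.74/4 = 2.685
n/ν for Z = 7.240/3 = 2.413
n/ν for T = 4.065/2 = 2.033
Smallest n/ν is T → limiting reagent.
n(E) = (1/2) × 4.065 = 2.033 mol
mass = 2.033 × 253.18 = 514.7 g

515 g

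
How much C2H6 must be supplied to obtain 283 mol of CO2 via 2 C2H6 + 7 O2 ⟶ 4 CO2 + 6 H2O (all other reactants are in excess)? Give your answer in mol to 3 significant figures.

n(CO2) = 283.0 mol
n(C2H6) = (2/4) × 283.0 = 141.5 mol

142 mol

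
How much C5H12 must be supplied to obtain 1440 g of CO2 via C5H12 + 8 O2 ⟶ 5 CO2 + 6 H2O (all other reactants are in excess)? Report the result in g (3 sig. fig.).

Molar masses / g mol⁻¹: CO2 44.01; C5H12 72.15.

472 g

n(CO2) = 1440 / 44.01 = 32.72 mol
n(C5H12) = (1/5) × 32.72 = 6.544 mol
mass = 6.544 × 72.15 = 472.1 g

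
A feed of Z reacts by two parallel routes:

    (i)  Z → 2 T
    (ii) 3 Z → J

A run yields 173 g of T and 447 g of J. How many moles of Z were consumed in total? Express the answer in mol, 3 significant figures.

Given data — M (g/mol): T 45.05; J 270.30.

n(T) = 173 / 45.05 = 3.840 mol
n(J) = 447 / 270.30 = 1.654 mol
n(Z) via (i) = (1/2)×3.840 = 1.920 mol
n(Z) via (ii) = (3/1)×1.654 = 4.962 mol
total n(Z) = 1.920 + 4.962 = 6.882 mol

6.88 mol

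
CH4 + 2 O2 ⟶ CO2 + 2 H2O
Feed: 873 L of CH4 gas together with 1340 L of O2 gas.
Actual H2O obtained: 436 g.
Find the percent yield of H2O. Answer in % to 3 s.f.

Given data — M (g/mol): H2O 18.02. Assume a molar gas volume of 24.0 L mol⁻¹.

43.3 %

n(CH4) = 873.0 / 24.0 = 36.38 mol
n(O2) = 1340 / 24.0 = 55.83 mol
n/ν for CH4 = 36.38/1 = 36.38
n/ν for O2 = 55.83/2 = 27.92
Smallest n/ν is O2 → limiting reagent.
theoretical n(H2O) = (2/2) × 55.83 = 55.83 mol → 1006 g
% yield = 436 / 1006 × 100 = 43.34 %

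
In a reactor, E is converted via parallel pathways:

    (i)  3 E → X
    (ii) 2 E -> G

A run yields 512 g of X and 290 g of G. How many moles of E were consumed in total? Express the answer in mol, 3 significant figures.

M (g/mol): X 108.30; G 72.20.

22.2 mol

n(X) = 512 / 108.30 = 4.728 mol
n(G) = 290 / 72.20 = 4.017 mol
n(E) via (i) = (3/1)×4.728 = 14.18 mol
n(E) via (ii) = (2/1)×4.017 = 8.034 mol
total n(E) = 14.18 + 8.034 = 22.21 mol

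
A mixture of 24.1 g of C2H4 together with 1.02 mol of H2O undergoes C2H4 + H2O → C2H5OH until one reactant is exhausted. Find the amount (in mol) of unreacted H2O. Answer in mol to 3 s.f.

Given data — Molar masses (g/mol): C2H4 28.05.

0.161 mol

n(C2H4) = 24.10 / 28.05 = 0.8592 mol
n(H2O) = 1.020 mol
n/ν for C2H4 = 0.8592/1 = 0.8592
n/ν for H2O = 1.020/1 = 1.020
Smallest n/ν is C2H4 → limiting reagent.
H2O consumed = (1/1) × 0.8592 = 0.8592 mol
H2O remaining = 1.020 − 0.8592 = 0.1608 mol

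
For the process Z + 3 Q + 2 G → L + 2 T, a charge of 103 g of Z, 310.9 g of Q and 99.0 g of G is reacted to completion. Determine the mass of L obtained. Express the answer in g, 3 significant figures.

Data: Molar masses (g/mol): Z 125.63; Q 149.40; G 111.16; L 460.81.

n(Z) = 103.0 / 125.63 = 0.8199 mol
n(Q) = 310.9 / 149.40 = 2.081 mol
n(G) = 99.00 / 111.16 = 0.8906 mol
n/ν for Z = 0.8199/1 = 0.8199
n/ν for Q = 2.081/3 = 0.6937
n/ν for G = 0.8906/2 = 0.4453
Smallest n/ν is G → limiting reagent.
n(L) = (1/2) × 0.8906 = 0.4453 mol
mass = 0.4453 × 460.81 = 205.2 g

205 g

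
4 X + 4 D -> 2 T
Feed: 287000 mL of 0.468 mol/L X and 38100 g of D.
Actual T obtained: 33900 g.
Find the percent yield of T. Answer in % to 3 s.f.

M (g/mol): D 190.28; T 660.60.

76.4 %

n(X) = 0.468 × 287000/1000 = 134.3 mol
n(D) = 38100 / 190.28 = 200.2 mol
n/ν for X = 134.3/4 = 33.58
n/ν for D = 200.2/4 = 50.05
Smallest n/ν is X → limiting reagent.
theoretical n(T) = (2/4) × 134.3 = 67.15 mol → 44360 g
% yield = 33900 / 44360 × 100 = 76.42 %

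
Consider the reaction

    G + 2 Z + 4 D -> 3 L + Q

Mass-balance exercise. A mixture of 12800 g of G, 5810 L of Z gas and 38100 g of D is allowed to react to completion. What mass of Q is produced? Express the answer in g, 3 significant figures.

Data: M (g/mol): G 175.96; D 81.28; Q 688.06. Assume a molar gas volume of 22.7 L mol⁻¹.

n(G) = 12800 / 175.96 = 72.74 mol
n(Z) = 5810 / 22.7 = 255.9 mol
n(D) = 38100 / 81.28 = 468.8 mol
n/ν → G: 72.74, Z: 128.0, D: 117.2; G is limiting.
n(Q) = (1/1) × 72.74 = 72.74 mol
mass = 72.74 × 688.06 = 50050 g

50100 g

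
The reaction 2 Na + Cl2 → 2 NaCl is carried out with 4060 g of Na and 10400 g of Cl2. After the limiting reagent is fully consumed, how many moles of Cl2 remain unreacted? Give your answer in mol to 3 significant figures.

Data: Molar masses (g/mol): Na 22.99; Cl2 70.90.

n(Na) = 4060 / 22.99 = 176.6 mol
n(Cl2) = 10400 / 70.90 = 146.7 mol
n/ν for Na = 176.6/2 = 88.30
n/ν for Cl2 = 146.7/1 = 146.7
Smallest n/ν is Na → limiting reagent.
Cl2 consumed = (1/2) × 176.6 = 88.30 mol
Cl2 remaining = 146.7 − 88.30 = 58.40 mol

58.4 mol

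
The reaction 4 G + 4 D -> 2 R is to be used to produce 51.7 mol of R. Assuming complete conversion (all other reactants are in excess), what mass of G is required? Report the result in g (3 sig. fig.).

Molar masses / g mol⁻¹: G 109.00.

n(R) = 51.70 mol
n(G) = (4/2) × 51.70 = 103.4 mol
mass = 103.4 × 109.00 = 11270 g

11300 g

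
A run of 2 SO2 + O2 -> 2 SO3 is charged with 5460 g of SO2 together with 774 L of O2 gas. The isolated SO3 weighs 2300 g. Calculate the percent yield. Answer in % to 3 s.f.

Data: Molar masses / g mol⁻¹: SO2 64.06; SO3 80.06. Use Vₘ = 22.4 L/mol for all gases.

41.6 %

n(SO2) = 5460 / 64.06 = 85.23 mol
n(O2) = 774.0 / 22.4 = 34.55 mol
n/ν for SO2 = 85.23/2 = 42.62
n/ν for O2 = 34.55/1 = 34.55
Smallest n/ν is O2 → limiting reagent.
theoretical n(SO3) = (2/1) × 34.55 = 69.10 mol → 5532 g
% yield = 2300 / 5532 × 100 = 41.58 %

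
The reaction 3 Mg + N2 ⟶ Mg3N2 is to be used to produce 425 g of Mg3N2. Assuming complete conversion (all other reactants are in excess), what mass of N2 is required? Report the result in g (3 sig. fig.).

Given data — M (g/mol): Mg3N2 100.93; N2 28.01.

n(Mg3N2) = 425 / 100.93 = 4.211 mol
n(N2) = (1/1) × 4.211 = 4.211 mol
mass = 4.211 × 28.01 = 118.0 g

118 g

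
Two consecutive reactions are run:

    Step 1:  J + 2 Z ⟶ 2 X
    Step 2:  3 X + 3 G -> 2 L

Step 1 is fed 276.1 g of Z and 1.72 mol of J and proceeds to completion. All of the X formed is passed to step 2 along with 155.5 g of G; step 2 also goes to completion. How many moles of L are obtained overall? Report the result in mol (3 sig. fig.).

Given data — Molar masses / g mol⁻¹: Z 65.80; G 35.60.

Step 1:
n(Z) = 276.1 / 65.80 = 4.196 mol
n(J) = 1.720 mol
n/ν for Z = 4.196/2 = 2.098
n/ν for J = 1.720/1 = 1.720
Smallest n/ν is J → limiting reagent.
n(X) produced = (2/1) × 1.720 = 3.440 mol
Step 2:
n(X) available = 3.440 mol
n(G) = 155.5 / 35.60 = 4.368 mol
n/ν for X = 3.440/3 = 1.147
n/ν for G = 4.368/3 = 1.456
Smallest n/ν is X → limiting reagent.
n(L) = (2/3) × 3.440 = 2.293 mol

2.29 mol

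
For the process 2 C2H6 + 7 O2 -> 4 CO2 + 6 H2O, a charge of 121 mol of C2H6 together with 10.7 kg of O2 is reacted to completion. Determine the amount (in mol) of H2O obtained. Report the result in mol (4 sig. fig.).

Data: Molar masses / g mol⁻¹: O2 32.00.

286.6 mol

n(C2H6) = 121.0 mol
n(O2) = 10.70×1000 / 32.00 = 334.4 mol
n/ν for C2H6 = 121.0/2 = 60.50
n/ν for O2 = 334.4/7 = 47.77
Smallest n/ν is O2 → limiting reagent.
n(H2O) = (6/7) × 334.4 = 286.6 mol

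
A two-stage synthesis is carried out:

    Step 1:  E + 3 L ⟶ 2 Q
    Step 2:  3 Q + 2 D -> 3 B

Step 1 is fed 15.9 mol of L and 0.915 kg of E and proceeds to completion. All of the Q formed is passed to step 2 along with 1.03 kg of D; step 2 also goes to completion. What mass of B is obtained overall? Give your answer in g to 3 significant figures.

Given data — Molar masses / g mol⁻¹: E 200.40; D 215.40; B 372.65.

Step 1:
n(L) = 15.90 mol
n(E) = 0.9150×1000 / 200.40 = 4.566 mol
n/ν for L = 15.90/3 = 5.300
n/ν for E = 4.566/1 = 4.566
Smallest n/ν is E → limiting reagent.
n(Q) produced = (2/1) × 4.566 = 9.132 mol
Step 2:
n(Q) available = 9.132 mol
n(D) = 1.030×1000 / 215.40 = 4.782 mol
n/ν for Q = 9.132/3 = 3.044
n/ν for D = 4.782/2 = 2.391
Smallest n/ν is D → limiting reagent.
n(B) = (3/2) × 4.782 = 7.173 mol
mass = 7.173 × 372.65 = 2673 g

2670 g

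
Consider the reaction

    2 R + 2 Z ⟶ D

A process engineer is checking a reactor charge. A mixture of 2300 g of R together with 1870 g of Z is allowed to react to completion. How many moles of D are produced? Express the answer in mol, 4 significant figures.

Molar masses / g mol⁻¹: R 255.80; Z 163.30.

n(R) = 2300 / 255.80 = 8.991 mol
n(Z) = 1870 / 163.30 = 11.45 mol
n/ν for R = 8.991/2 = 4.496
n/ν for Z = 11.45/2 = 5.725
Smallest n/ν is R → limiting reagent.
n(D) = (1/2) × 8.991 = 4.496 mol

4.496 mol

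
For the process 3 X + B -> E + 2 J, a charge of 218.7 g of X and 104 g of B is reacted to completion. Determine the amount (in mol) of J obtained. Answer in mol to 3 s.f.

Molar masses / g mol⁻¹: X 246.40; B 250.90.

0.592 mol

n(X) = 218.7 / 246.40 = 0.8876 mol
n(B) = 104.0 / 250.90 = 0.4145 mol
n/ν for X = 0.8876/3 = 0.2959
n/ν for B = 0.4145/1 = 0.4145
Smallest n/ν is X → limiting reagent.
n(J) = (2/3) × 0.8876 = 0.5917 mol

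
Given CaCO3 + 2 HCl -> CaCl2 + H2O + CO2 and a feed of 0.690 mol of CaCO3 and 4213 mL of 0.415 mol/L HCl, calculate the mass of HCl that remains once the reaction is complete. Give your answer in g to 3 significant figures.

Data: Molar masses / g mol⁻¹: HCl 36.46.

n(CaCO3) = 0.6900 mol
n(HCl) = 0.415 × 4213/1000 = 1.748 mol
n/ν for CaCO3 = 0.6900/1 = 0.6900
n/ν for HCl = 1.748/2 = 0.8740
Smallest n/ν is CaCO3 → limiting reagent.
HCl consumed = (2/1) × 0.6900 = 1.380 mol
HCl remaining = 1.748 − 1.380 = 0.3680 mol
mass = 0.3680 × 36.46 = 13.42 g

13.4 g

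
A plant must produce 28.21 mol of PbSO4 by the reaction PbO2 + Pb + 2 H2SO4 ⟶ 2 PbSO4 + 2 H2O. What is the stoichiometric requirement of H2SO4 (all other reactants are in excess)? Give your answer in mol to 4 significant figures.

28.21 mol

n(PbSO4) = 28.21 mol
n(H2SO4) = (2/2) × 28.21 = 28.21 mol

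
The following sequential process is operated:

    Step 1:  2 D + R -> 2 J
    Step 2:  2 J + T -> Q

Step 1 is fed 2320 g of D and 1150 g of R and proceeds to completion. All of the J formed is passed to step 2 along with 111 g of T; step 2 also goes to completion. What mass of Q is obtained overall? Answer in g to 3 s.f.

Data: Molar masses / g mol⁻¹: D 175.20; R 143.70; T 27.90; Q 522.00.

Step 1:
n(D) = 2320 / 175.20 = 13.24 mol
n(R) = 1150 / 143.70 = 8.003 mol
n/ν → D: 6.620, R: 8.003; D is limiting.
n(J) produced = (2/2) × 13.24 = 13.24 mol
Step 2:
n(J) available = 13.24 mol
n(T) = 111.0 / 27.90 = 3.978 mol
n/ν → J: 6.620, T: 3.978; T is limiting.
n(Q) = (1/1) × 3.978 = 3.978 mol
mass = 3.978 × 522.00 = 2077 g

2080 g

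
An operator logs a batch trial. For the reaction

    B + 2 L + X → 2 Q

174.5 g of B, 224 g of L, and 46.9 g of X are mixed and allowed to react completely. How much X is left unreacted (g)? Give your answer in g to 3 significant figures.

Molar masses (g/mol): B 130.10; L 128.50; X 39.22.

12.7 g

n(B) = 174.5 / 130.10 = 1.341 mol
n(L) = 224.0 / 128.50 = 1.743 mol
n(X) = 46.90 / 39.22 = 1.196 mol
n/ν for B = 1.341/1 = 1.341
n/ν for L = 1.743/2 = 0.8715
n/ν for X = 1.196/1 = 1.196
Smallest n/ν is L → limiting reagent.
X consumed = (1/2) × 1.743 = 0.8715 mol
X remaining = 1.196 − 0.8715 = 0.3245 mol
mass = 0.3245 × 39.22 = 12.73 g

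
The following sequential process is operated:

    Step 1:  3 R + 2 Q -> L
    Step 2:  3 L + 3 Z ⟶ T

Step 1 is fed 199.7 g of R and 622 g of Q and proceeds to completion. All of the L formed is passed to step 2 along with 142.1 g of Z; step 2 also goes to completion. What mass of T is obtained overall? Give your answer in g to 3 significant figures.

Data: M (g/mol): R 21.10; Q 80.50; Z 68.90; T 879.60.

605 g

Step 1:
n(R) = 199.7 / 21.10 = 9.464 mol
n(Q) = 622.0 / 80.50 = 7.727 mol
n/ν for R = 9.464/3 = 3.155
n/ν for Q = 7.727/2 = 3.864
Smallest n/ν is R → limiting reagent.
n(L) produced = (1/3) × 9.464 = 3.155 mol
Step 2:
n(L) available = 3.155 mol
n(Z) = 142.1 / 68.90 = 2.062 mol
n/ν for L = 3.155/3 = 1.052
n/ν for Z = 2.062/3 = 0.6873
Smallest n/ν is Z → limiting reagent.
n(T) = (1/3) × 2.062 = 0.6873 mol
mass = 0.6873 × 879.60 = 604.5 g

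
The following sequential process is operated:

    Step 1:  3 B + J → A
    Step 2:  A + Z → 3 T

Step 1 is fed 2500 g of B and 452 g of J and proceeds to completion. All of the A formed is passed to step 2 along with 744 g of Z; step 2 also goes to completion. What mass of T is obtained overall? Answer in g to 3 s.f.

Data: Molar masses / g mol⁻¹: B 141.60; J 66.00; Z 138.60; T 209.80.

Step 1:
n(B) = 2500 / 141.60 = 17.66 mol
n(J) = 452.0 / 66.00 = 6.848 mol
n/ν for B = 17.66/3 = 5.887
n/ν for J = 6.848/1 = 6.848
Smallest n/ν is B → limiting reagent.
n(A) produced = (1/3) × 17.66 = 5.887 mol
Step 2:
n(A) available = 5.887 mol
n(Z) = 744.0 / 138.60 = 5.368 mol
n/ν for A = 5.887/1 = 5.887
n/ν for Z = 5.368/1 = 5.368
Smallest n/ν is Z → limiting reagent.
n(T) = (3/1) × 5.368 = 16.10 mol
mass = 16.10 × 209.80 = 3378 g

3380 g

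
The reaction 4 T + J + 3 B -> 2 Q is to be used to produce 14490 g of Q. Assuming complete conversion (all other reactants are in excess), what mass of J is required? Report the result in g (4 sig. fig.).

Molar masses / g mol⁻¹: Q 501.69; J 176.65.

2551 g

n(Q) = 14490 / 501.69 = 28.88 mol
n(J) = (1/2) × 28.88 = 14.44 mol
mass = 14.44 × 176.65 = 2551 g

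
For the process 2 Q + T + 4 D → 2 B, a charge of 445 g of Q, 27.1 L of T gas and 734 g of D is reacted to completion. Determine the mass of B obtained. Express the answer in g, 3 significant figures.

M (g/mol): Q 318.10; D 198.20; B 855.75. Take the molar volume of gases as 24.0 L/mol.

n(Q) = 445.0 / 318.10 = 1.399 mol
n(T) = 27.10 / 24.0 = 1.129 mol
n(D) = 734.0 / 198.20 = 3.703 mol
n/ν → Q: 0.6995, T: 1.129, D: 0.9258; Q is limiting.
n(B) = (2/2) × 1.399 = 1.399 mol
mass = 1.399 × 855.75 = 1197 g

1200 g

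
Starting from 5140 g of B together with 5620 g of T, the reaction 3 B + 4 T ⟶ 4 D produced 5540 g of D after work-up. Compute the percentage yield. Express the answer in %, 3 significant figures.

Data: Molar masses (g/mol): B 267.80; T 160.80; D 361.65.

n(B) = 5140 / 267.80 = 19.19 mol
n(T) = 5620 / 160.80 = 34.95 mol
n/ν → B: 6.397, T: 8.738; B is limiting.
theoretical n(D) = (4/3) × 19.19 = 25.59 mol → 9255 g
% yield = 5540 / 9255 × 100 = 59.86 %

59.9 %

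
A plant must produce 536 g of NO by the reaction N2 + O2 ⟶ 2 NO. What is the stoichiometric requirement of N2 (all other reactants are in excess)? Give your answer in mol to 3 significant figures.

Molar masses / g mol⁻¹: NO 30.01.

n(NO) = 536 / 30.01 = 17.86 mol
n(N2) = (1/2) × 17.86 = 8.930 mol

8.93 mol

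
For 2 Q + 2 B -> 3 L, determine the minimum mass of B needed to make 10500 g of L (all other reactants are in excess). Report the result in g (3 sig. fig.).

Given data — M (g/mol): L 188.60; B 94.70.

3510 g

n(L) = 10500 / 188.60 = 55.67 mol
n(B) = (2/3) × 55.67 = 37.11 mol
mass = 37.11 × 94.70 = 3514 g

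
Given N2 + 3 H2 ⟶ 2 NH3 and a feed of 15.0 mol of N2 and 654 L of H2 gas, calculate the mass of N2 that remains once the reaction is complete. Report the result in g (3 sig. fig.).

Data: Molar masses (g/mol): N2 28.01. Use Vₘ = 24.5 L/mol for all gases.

171 g

n(N2) = 15.00 mol
n(H2) = 654.0 / 24.5 = 26.69 mol
n/ν → N2: 15.00, H2: 8.897; H2 is limiting.
N2 consumed = (1/3) × 26.69 = 8.897 mol
N2 remaining = 15.00 − 8.897 = 6.103 mol
mass = 6.103 × 28.01 = 170.9 g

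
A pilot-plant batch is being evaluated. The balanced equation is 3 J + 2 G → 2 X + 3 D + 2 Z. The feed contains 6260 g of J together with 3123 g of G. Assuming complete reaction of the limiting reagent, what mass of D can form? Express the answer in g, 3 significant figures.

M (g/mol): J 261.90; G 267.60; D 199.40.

3490 g

n(J) = 6260 / 261.90 = 23.90 mol
n(G) = 3123 / 267.60 = 11.67 mol
n/ν for J = 23.90/3 = 7.967
n/ν for G = 11.67/2 = 5.835
Smallest n/ν is G → limiting reagent.
n(D) = (3/2) × 11.67 = 17.51 mol
mass = 17.51 × 199.40 = 3491 g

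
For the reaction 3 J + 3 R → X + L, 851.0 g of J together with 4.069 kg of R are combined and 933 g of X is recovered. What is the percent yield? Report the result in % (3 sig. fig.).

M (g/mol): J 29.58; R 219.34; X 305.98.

49.3 %

n(J) = 851.0 / 29.58 = 28.77 mol
n(R) = 4.069×1000 / 219.34 = 18.55 mol
n/ν for J = 28.77/3 = 9.590
n/ν for R = 18.55/3 = 6.183
Smallest n/ν is R → limiting reagent.
theoretical n(X) = (1/3) × 18.55 = 6.183 mol → 1892 g
% yield = 933 / 1892 × 100 = 49.31 %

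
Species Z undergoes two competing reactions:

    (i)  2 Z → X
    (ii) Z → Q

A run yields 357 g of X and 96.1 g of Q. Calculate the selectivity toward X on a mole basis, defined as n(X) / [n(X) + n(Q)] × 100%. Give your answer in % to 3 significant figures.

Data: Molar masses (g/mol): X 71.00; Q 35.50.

65.0 %

n(X) = 357 / 71.00 = 5.028 mol
n(Q) = 96.1 / 35.50 = 2.707 mol
selectivity = 5.028/(5.028+2.707) × 100 = 65.00 %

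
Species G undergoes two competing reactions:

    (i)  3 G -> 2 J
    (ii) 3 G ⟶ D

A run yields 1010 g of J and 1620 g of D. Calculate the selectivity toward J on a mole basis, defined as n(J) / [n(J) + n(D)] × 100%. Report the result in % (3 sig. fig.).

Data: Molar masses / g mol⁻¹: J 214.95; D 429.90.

55.5 %

n(J) = 1010 / 214.95 = 4.699 mol
n(D) = 1620 / 429.90 = 3.768 mol
selectivity = 4.699/(4.699+3.768) × 100 = 55.50 %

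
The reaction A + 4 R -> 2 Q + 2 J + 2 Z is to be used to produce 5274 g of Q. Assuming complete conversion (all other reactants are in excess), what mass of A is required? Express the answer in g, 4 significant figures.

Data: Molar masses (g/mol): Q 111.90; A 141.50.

3335 g

n(Q) = 5274 / 111.90 = 47.13 mol
n(A) = (1/2) × 47.13 = 23.57 mol
mass = 23.57 × 141.50 = 3335 g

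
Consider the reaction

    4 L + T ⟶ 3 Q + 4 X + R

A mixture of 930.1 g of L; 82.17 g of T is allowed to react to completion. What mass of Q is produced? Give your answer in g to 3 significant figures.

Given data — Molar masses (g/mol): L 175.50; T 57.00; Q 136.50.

n(L) = 930.1 / 175.50 = 5.300 mol
n(T) = 82.17 / 57.00 = 1.442 mol
n/ν for L = 5.300/4 = 1.325
n/ν for T = 1.442/1 = 1.442
Smallest n/ν is L → limiting reagent.
n(Q) = (3/4) × 5.300 = 3.975 mol
mass = 3.975 × 136.50 = 542.6 g

543 g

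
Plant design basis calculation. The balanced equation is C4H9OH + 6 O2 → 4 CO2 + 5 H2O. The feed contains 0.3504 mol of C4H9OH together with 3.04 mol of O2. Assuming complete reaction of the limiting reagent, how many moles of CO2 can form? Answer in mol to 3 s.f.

n(C4H9OH) = 0.3504 mol
n(O2) = 3.040 mol
n/ν for C4H9OH = 0.3504/1 = 0.3504
n/ν for O2 = 3.040/6 = 0.5067
Smallest n/ν is C4H9OH → limiting reagent.
n(CO2) = (4/1) × 0.3504 = 1.402 mol

1.40 mol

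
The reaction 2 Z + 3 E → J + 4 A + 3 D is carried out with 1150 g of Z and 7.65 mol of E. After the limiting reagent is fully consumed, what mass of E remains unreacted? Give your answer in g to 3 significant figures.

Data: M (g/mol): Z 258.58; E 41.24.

n(Z) = 1150 / 258.58 = 4.447 mol
n(E) = 7.650 mol
n/ν for Z = 4.447/2 = 2.224
n/ν for E = 7.650/3 = 2.550
Smallest n/ν is Z → limiting reagent.
E consumed = (3/2) × 4.447 = 6.671 mol
E remaining = 7.650 − 6.671 = 0.9790 mol
mass = 0.9790 × 41.24 = 40.37 g

40.4 g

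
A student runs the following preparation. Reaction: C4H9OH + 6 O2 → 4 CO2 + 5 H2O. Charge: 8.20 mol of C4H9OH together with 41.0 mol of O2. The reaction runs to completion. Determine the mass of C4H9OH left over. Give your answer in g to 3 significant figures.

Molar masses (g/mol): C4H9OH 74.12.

n(C4H9OH) = 8.200 mol
n(O2) = 41.00 mol
n/ν → C4H9OH: 8.200, O2: 6.833; O2 is limiting.
C4H9OH consumed = (1/6) × 41.00 = 6.833 mol
C4H9OH remaining = 8.200 − 6.833 = 1.367 mol
mass = 1.367 × 74.12 = 101.3 g

101 g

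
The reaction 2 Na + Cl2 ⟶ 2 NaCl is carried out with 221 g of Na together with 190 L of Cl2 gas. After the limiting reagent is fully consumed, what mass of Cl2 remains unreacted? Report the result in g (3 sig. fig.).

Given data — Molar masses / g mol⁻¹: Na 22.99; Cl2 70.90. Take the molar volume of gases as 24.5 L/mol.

n(Na) = 221.0 / 22.99 = 9.613 mol
n(Cl2) = 190.0 / 24.5 = 7.755 mol
n/ν for Na = 9.613/2 = 4.807
n/ν for Cl2 = 7.755/1 = 7.755
Smallest n/ν is Na → limiting reagent.
Cl2 consumed = (1/2) × 9.613 = 4.807 mol
Cl2 remaining = 7.755 − 4.807 = 2.948 mol
mass = 2.948 × 70.90 = 209.0 g

209 g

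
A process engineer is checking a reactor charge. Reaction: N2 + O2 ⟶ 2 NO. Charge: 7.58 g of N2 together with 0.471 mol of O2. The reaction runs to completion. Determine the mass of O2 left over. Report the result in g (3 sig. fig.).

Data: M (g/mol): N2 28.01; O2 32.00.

6.41 g

n(N2) = 7.580 / 28.01 = 0.2706 mol
n(O2) = 0.4710 mol
n/ν for N2 = 0.2706/1 = 0.2706
n/ν for O2 = 0.4710/1 = 0.4710
Smallest n/ν is N2 → limiting reagent.
O2 consumed = (1/1) × 0.2706 = 0.2706 mol
O2 remaining = 0.4710 − 0.2706 = 0.2004 mol
mass = 0.2004 × 32.00 = 6.413 g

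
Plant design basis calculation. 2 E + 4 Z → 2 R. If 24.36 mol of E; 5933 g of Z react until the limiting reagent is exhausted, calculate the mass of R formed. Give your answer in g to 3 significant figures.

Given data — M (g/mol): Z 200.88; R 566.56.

8370 g

n(E) = 24.36 mol
n(Z) = 5933 / 200.88 = 29.54 mol
n/ν for E = 24.36/2 = 12.18
n/ν for Z = 29.54/4 = 7.385
Smallest n/ν is Z → limiting reagent.
n(R) = (2/4) × 29.54 = 14.77 mol
mass = 14.77 × 566.56 = 8368 g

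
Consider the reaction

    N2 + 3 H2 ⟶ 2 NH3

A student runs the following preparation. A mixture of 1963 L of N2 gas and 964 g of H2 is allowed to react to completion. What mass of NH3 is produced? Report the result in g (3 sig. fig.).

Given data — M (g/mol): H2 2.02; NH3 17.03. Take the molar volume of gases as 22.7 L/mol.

2950 g

n(N2) = 1963 / 22.7 = 86.48 mol
n(H2) = 964.0 / 2.02 = 477.2 mol
n/ν for N2 = 86.48/1 = 86.48
n/ν for H2 = 477.2/3 = 159.1
Smallest n/ν is N2 → limiting reagent.
n(NH3) = (2/1) × 86.48 = 173.0 mol
mass = 173.0 × 17.03 = 2946 g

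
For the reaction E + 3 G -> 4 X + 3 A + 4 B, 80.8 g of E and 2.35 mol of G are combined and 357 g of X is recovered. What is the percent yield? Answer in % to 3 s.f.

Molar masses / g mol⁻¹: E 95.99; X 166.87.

68.3 %

n(E) = 80.80 / 95.99 = 0.8418 mol
n(G) = 2.350 mol
n/ν for E = 0.8418/1 = 0.8418
n/ν for G = 2.350/3 = 0.7833
Smallest n/ν is G → limiting reagent.
theoretical n(X) = (4/3) × 2.350 = 3.133 mol → 522.8 g
% yield = 357 / 522.8 × 100 = 68.29 %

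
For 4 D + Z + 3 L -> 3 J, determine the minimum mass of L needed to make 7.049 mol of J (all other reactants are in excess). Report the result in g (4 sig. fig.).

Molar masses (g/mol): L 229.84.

n(J) = 7.049 mol
n(L) = (3/3) × 7.049 = 7.049 mol
mass = 7.049 × 229.84 = 1620 g

1620 g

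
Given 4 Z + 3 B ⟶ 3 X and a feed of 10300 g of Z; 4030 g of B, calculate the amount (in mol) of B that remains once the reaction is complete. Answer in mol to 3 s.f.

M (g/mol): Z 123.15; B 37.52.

n(Z) = 10300 / 123.15 = 83.64 mol
n(B) = 4030 / 37.52 = 107.4 mol
n/ν for Z = 83.64/4 = 20.91
n/ν for B = 107.4/3 = 35.80
Smallest n/ν is Z → limiting reagent.
B consumed = (3/4) × 83.64 = 62.73 mol
B remaining = 107.4 − 62.73 = 44.67 mol

44.7 mol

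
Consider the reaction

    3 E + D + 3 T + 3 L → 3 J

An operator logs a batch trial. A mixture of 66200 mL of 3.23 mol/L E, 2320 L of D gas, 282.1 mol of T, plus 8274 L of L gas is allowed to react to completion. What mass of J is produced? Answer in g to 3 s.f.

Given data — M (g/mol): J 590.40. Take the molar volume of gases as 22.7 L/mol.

126000 g

n(E) = 3.23 × 66200/1000 = 213.8 mol
n(D) = 2320 / 22.7 = 102.2 mol
n(T) = 282.1 mol
n(L) = 8274 / 22.7 = 364.5 mol
n/ν → E: 71.27, D: 102.2, T: 94.03, L: 121.5; E is limiting.
n(J) = (3/3) × 213.8 = 213.8 mol
mass = 213.8 × 590.40 = 126200 g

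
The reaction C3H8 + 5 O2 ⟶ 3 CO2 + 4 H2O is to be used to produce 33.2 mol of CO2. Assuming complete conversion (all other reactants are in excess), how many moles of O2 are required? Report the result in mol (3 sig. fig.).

n(CO2) = 33.20 mol
n(O2) = (5/3) × 33.20 = 55.33 mol

55.3 mol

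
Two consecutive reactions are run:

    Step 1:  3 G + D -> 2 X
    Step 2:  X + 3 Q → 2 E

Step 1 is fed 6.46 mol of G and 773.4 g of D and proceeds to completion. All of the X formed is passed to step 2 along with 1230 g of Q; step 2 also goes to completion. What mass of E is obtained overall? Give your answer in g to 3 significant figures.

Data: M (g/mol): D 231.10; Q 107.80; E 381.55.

Step 1:
n(G) = 6.460 mol
n(D) = 773.4 / 231.10 = 3.347 mol
n/ν → G: 2.153, D: 3.347; G is limiting.
n(X) produced = (2/3) × 6.460 = 4.307 mol
Step 2:
n(X) available = 4.307 mol
n(Q) = 1230 / 107.80 = 11.41 mol
n/ν → X: 4.307, Q: 3.803; Q is limiting.
n(E) = (2/3) × 11.41 = 7.607 mol
mass = 7.607 × 381.55 = 2902 g

2900 g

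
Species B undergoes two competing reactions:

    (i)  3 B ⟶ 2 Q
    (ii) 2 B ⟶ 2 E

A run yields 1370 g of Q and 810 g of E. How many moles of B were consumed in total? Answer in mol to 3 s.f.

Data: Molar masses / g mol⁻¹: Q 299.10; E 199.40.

n(Q) = 1370 / 299.10 = 4.580 mol
n(E) = 810 / 199.40 = 4.062 mol
n(B) via (i) = (3/2)×4.580 = 6.870 mol
n(B) via (ii) = (2/2)×4.062 = 4.062 mol
total n(B) = 6.870 + 4.062 = 10.93 mol

10.9 mol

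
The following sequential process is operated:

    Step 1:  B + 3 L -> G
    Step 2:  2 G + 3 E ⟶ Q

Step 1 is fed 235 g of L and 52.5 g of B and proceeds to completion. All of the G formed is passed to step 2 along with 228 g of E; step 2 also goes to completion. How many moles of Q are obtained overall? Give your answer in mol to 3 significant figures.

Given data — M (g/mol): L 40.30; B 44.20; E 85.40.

0.594 mol

Step 1:
n(L) = 235.0 / 40.30 = 5.831 mol
n(B) = 52.50 / 44.20 = 1.188 mol
n/ν for L = 5.831/3 = 1.944
n/ν for B = 1.188/1 = 1.188
Smallest n/ν is B → limiting reagent.
n(G) produced = (1/1) × 1.188 = 1.188 mol
Step 2:
n(G) available = 1.188 mol
n(E) = 228.0 / 85.40 = 2.670 mol
n/ν for G = 1.188/2 = 0.5940
n/ν for E = 2.670/3 = 0.8900
Smallest n/ν is G → limiting reagent.
n(Q) = (1/2) × 1.188 = 0.5940 mol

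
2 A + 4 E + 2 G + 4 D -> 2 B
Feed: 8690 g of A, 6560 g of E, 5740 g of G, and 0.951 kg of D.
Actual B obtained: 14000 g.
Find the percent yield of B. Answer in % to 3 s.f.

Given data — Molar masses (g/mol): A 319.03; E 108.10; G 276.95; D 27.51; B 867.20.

n(A) = 8690 / 319.03 = 27.24 mol
n(E) = 6560 / 108.10 = 60.68 mol
n(G) = 5740 / 276.95 = 20.73 mol
n(D) = 0.9510×1000 / 27.51 = 34.57 mol
n/ν → A: 13.62, E: 15.17, G: 10.37, D: 8.643; D is limiting.
theoretical n(B) = (2/4) × 34.57 = 17.29 mol → 14990 g
% yield = 14000 / 14990 × 100 = 93.40 %

93.4 %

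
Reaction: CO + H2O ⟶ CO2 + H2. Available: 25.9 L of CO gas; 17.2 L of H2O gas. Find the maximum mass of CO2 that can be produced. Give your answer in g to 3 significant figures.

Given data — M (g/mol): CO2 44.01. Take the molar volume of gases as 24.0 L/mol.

31.5 g

n(CO) = 25.90 / 24.0 = 1.079 mol
n(H2O) = 17.20 / 24.0 = 0.7167 mol
n/ν for CO = 1.079/1 = 1.079
n/ν for H2O = 0.7167/1 = 0.7167
Smallest n/ν is H2O → limiting reagent.
n(CO2) = (1/1) × 0.7167 = 0.7167 mol
mass = 0.7167 × 44.01 = 31.54 g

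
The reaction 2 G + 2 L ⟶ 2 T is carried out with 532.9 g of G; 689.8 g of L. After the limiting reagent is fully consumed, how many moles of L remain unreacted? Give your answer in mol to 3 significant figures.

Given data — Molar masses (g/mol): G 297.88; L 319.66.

n(G) = 532.9 / 297.88 = 1.789 mol
n(L) = 689.8 / 319.66 = 2.158 mol
n/ν for G = 1.789/2 = 0.8945
n/ν for L = 2.158/2 = 1.079
Smallest n/ν is G → limiting reagent.
L consumed = (2/2) × 1.789 = 1.789 mol
L remaining = 2.158 − 1.789 = 0.3690 mol

0.369 mol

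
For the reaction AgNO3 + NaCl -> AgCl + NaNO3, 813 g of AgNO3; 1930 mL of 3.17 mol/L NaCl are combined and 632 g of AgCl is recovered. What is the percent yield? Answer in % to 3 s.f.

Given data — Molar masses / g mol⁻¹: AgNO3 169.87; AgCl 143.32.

92.1 %

n(AgNO3) = 813.0 / 169.87 = 4.786 mol
n(NaCl) = 3.17 × 1930/1000 = 6.118 mol
n/ν for AgNO3 = 4.786/1 = 4.786
n/ν for NaCl = 6.118/1 = 6.118
Smallest n/ν is AgNO3 → limiting reagent.
theoretical n(AgCl) = (1/1) × 4.786 = 4.786 mol → 685.9 g
% yield = 632 / 685.9 × 100 = 92.14 %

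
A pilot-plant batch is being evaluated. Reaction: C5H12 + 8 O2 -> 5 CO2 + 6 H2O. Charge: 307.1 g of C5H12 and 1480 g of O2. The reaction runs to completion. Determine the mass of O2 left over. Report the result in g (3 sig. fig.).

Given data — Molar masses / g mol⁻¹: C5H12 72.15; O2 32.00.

390 g

n(C5H12) = 307.1 / 72.15 = 4.256 mol
n(O2) = 1480 / 32.00 = 46.25 mol
n/ν → C5H12: 4.256, O2: 5.781; C5H12 is limiting.
O2 consumed = (8/1) × 4.256 = 34.05 mol
O2 remaining = 46.25 − 34.05 = 12.20 mol
mass = 12.20 × 32.00 = 390.4 g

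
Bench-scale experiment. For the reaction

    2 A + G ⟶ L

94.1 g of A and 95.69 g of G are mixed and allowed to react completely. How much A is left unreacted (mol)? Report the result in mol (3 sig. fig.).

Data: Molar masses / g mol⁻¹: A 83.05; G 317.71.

0.531 mol

n(A) = 94.10 / 83.05 = 1.133 mol
n(G) = 95.69 / 317.71 = 0.3012 mol
n/ν for A = 1.133/2 = 0.5665
n/ν for G = 0.3012/1 = 0.3012
Smallest n/ν is G → limiting reagent.
A consumed = (2/1) × 0.3012 = 0.6024 mol
A remaining = 1.133 − 0.6024 = 0.5306 mol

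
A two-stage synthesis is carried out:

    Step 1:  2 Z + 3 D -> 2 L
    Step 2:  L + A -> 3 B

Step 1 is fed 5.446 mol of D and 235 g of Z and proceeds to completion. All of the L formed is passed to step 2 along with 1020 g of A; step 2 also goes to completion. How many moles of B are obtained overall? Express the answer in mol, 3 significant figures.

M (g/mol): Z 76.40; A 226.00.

9.23 mol

Step 1:
n(D) = 5.446 mol
n(Z) = 235.0 / 76.40 = 3.076 mol
n/ν → D: 1.815, Z: 1.538; Z is limiting.
n(L) produced = (2/2) × 3.076 = 3.076 mol
Step 2:
n(L) available = 3.076 mol
n(A) = 1020 / 226.00 = 4.513 mol
n/ν → L: 3.076, A: 4.513; L is limiting.
n(B) = (3/1) × 3.076 = 9.228 mol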